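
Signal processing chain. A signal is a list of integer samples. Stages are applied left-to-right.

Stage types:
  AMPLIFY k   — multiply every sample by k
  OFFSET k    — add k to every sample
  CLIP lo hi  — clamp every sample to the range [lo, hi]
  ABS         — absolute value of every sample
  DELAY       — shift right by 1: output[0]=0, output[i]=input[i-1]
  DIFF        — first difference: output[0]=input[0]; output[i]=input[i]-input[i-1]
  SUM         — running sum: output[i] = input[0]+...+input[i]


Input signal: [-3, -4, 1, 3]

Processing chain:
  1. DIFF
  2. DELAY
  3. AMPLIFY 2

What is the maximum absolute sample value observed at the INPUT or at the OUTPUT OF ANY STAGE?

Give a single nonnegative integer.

Answer: 10

Derivation:
Input: [-3, -4, 1, 3] (max |s|=4)
Stage 1 (DIFF): s[0]=-3, -4--3=-1, 1--4=5, 3-1=2 -> [-3, -1, 5, 2] (max |s|=5)
Stage 2 (DELAY): [0, -3, -1, 5] = [0, -3, -1, 5] -> [0, -3, -1, 5] (max |s|=5)
Stage 3 (AMPLIFY 2): 0*2=0, -3*2=-6, -1*2=-2, 5*2=10 -> [0, -6, -2, 10] (max |s|=10)
Overall max amplitude: 10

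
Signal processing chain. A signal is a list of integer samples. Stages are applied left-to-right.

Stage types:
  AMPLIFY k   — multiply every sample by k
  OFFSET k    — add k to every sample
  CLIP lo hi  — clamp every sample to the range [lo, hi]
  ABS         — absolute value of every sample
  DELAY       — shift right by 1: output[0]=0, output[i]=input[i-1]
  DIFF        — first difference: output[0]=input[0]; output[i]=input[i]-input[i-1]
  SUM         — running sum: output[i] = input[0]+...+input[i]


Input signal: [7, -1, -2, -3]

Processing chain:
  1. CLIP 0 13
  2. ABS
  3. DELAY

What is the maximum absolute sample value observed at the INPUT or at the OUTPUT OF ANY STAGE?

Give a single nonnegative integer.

Input: [7, -1, -2, -3] (max |s|=7)
Stage 1 (CLIP 0 13): clip(7,0,13)=7, clip(-1,0,13)=0, clip(-2,0,13)=0, clip(-3,0,13)=0 -> [7, 0, 0, 0] (max |s|=7)
Stage 2 (ABS): |7|=7, |0|=0, |0|=0, |0|=0 -> [7, 0, 0, 0] (max |s|=7)
Stage 3 (DELAY): [0, 7, 0, 0] = [0, 7, 0, 0] -> [0, 7, 0, 0] (max |s|=7)
Overall max amplitude: 7

Answer: 7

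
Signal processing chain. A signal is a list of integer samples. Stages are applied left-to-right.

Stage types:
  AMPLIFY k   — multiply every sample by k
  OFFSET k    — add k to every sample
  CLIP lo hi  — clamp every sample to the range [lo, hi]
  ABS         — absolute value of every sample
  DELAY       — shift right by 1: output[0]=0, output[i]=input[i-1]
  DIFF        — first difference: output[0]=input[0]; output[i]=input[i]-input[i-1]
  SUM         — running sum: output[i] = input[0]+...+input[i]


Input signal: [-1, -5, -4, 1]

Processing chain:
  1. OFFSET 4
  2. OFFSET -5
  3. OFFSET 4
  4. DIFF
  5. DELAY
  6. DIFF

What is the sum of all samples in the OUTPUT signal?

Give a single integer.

Input: [-1, -5, -4, 1]
Stage 1 (OFFSET 4): -1+4=3, -5+4=-1, -4+4=0, 1+4=5 -> [3, -1, 0, 5]
Stage 2 (OFFSET -5): 3+-5=-2, -1+-5=-6, 0+-5=-5, 5+-5=0 -> [-2, -6, -5, 0]
Stage 3 (OFFSET 4): -2+4=2, -6+4=-2, -5+4=-1, 0+4=4 -> [2, -2, -1, 4]
Stage 4 (DIFF): s[0]=2, -2-2=-4, -1--2=1, 4--1=5 -> [2, -4, 1, 5]
Stage 5 (DELAY): [0, 2, -4, 1] = [0, 2, -4, 1] -> [0, 2, -4, 1]
Stage 6 (DIFF): s[0]=0, 2-0=2, -4-2=-6, 1--4=5 -> [0, 2, -6, 5]
Output sum: 1

Answer: 1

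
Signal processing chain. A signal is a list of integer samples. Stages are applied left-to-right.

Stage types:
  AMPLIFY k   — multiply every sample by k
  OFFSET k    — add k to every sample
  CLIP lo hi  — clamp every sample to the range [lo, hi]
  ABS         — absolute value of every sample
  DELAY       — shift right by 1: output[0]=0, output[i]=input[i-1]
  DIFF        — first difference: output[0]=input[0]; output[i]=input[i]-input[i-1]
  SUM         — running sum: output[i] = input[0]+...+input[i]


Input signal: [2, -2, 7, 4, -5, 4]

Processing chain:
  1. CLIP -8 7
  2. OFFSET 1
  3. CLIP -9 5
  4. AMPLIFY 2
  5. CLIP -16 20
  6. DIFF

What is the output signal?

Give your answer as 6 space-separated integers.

Answer: 6 -8 12 0 -18 18

Derivation:
Input: [2, -2, 7, 4, -5, 4]
Stage 1 (CLIP -8 7): clip(2,-8,7)=2, clip(-2,-8,7)=-2, clip(7,-8,7)=7, clip(4,-8,7)=4, clip(-5,-8,7)=-5, clip(4,-8,7)=4 -> [2, -2, 7, 4, -5, 4]
Stage 2 (OFFSET 1): 2+1=3, -2+1=-1, 7+1=8, 4+1=5, -5+1=-4, 4+1=5 -> [3, -1, 8, 5, -4, 5]
Stage 3 (CLIP -9 5): clip(3,-9,5)=3, clip(-1,-9,5)=-1, clip(8,-9,5)=5, clip(5,-9,5)=5, clip(-4,-9,5)=-4, clip(5,-9,5)=5 -> [3, -1, 5, 5, -4, 5]
Stage 4 (AMPLIFY 2): 3*2=6, -1*2=-2, 5*2=10, 5*2=10, -4*2=-8, 5*2=10 -> [6, -2, 10, 10, -8, 10]
Stage 5 (CLIP -16 20): clip(6,-16,20)=6, clip(-2,-16,20)=-2, clip(10,-16,20)=10, clip(10,-16,20)=10, clip(-8,-16,20)=-8, clip(10,-16,20)=10 -> [6, -2, 10, 10, -8, 10]
Stage 6 (DIFF): s[0]=6, -2-6=-8, 10--2=12, 10-10=0, -8-10=-18, 10--8=18 -> [6, -8, 12, 0, -18, 18]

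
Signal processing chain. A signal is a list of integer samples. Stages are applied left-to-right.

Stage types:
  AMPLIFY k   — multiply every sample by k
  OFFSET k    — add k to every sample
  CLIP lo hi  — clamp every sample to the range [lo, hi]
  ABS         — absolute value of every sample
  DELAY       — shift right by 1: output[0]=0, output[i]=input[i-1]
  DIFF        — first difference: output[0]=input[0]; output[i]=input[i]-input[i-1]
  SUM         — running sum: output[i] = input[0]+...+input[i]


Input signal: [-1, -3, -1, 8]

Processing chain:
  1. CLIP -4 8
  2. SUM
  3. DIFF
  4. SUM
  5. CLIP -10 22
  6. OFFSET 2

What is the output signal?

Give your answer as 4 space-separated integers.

Input: [-1, -3, -1, 8]
Stage 1 (CLIP -4 8): clip(-1,-4,8)=-1, clip(-3,-4,8)=-3, clip(-1,-4,8)=-1, clip(8,-4,8)=8 -> [-1, -3, -1, 8]
Stage 2 (SUM): sum[0..0]=-1, sum[0..1]=-4, sum[0..2]=-5, sum[0..3]=3 -> [-1, -4, -5, 3]
Stage 3 (DIFF): s[0]=-1, -4--1=-3, -5--4=-1, 3--5=8 -> [-1, -3, -1, 8]
Stage 4 (SUM): sum[0..0]=-1, sum[0..1]=-4, sum[0..2]=-5, sum[0..3]=3 -> [-1, -4, -5, 3]
Stage 5 (CLIP -10 22): clip(-1,-10,22)=-1, clip(-4,-10,22)=-4, clip(-5,-10,22)=-5, clip(3,-10,22)=3 -> [-1, -4, -5, 3]
Stage 6 (OFFSET 2): -1+2=1, -4+2=-2, -5+2=-3, 3+2=5 -> [1, -2, -3, 5]

Answer: 1 -2 -3 5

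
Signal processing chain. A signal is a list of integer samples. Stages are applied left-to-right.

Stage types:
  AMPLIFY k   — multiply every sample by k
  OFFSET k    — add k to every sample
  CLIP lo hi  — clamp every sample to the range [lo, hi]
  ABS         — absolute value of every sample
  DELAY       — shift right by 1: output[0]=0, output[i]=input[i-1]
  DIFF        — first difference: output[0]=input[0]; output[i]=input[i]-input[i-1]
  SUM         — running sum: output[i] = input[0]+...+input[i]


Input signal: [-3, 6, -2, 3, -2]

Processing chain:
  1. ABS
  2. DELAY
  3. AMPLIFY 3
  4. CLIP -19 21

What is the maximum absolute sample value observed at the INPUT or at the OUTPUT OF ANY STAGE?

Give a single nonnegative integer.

Input: [-3, 6, -2, 3, -2] (max |s|=6)
Stage 1 (ABS): |-3|=3, |6|=6, |-2|=2, |3|=3, |-2|=2 -> [3, 6, 2, 3, 2] (max |s|=6)
Stage 2 (DELAY): [0, 3, 6, 2, 3] = [0, 3, 6, 2, 3] -> [0, 3, 6, 2, 3] (max |s|=6)
Stage 3 (AMPLIFY 3): 0*3=0, 3*3=9, 6*3=18, 2*3=6, 3*3=9 -> [0, 9, 18, 6, 9] (max |s|=18)
Stage 4 (CLIP -19 21): clip(0,-19,21)=0, clip(9,-19,21)=9, clip(18,-19,21)=18, clip(6,-19,21)=6, clip(9,-19,21)=9 -> [0, 9, 18, 6, 9] (max |s|=18)
Overall max amplitude: 18

Answer: 18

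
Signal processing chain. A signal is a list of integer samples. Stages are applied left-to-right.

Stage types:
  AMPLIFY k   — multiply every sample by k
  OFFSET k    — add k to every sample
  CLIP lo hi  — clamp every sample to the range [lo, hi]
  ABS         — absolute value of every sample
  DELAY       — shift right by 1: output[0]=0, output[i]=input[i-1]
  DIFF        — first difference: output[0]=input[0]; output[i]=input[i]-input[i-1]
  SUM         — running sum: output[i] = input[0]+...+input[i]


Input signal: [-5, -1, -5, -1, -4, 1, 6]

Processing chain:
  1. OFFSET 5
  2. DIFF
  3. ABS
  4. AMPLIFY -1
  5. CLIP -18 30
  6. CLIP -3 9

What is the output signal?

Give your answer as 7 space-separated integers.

Input: [-5, -1, -5, -1, -4, 1, 6]
Stage 1 (OFFSET 5): -5+5=0, -1+5=4, -5+5=0, -1+5=4, -4+5=1, 1+5=6, 6+5=11 -> [0, 4, 0, 4, 1, 6, 11]
Stage 2 (DIFF): s[0]=0, 4-0=4, 0-4=-4, 4-0=4, 1-4=-3, 6-1=5, 11-6=5 -> [0, 4, -4, 4, -3, 5, 5]
Stage 3 (ABS): |0|=0, |4|=4, |-4|=4, |4|=4, |-3|=3, |5|=5, |5|=5 -> [0, 4, 4, 4, 3, 5, 5]
Stage 4 (AMPLIFY -1): 0*-1=0, 4*-1=-4, 4*-1=-4, 4*-1=-4, 3*-1=-3, 5*-1=-5, 5*-1=-5 -> [0, -4, -4, -4, -3, -5, -5]
Stage 5 (CLIP -18 30): clip(0,-18,30)=0, clip(-4,-18,30)=-4, clip(-4,-18,30)=-4, clip(-4,-18,30)=-4, clip(-3,-18,30)=-3, clip(-5,-18,30)=-5, clip(-5,-18,30)=-5 -> [0, -4, -4, -4, -3, -5, -5]
Stage 6 (CLIP -3 9): clip(0,-3,9)=0, clip(-4,-3,9)=-3, clip(-4,-3,9)=-3, clip(-4,-3,9)=-3, clip(-3,-3,9)=-3, clip(-5,-3,9)=-3, clip(-5,-3,9)=-3 -> [0, -3, -3, -3, -3, -3, -3]

Answer: 0 -3 -3 -3 -3 -3 -3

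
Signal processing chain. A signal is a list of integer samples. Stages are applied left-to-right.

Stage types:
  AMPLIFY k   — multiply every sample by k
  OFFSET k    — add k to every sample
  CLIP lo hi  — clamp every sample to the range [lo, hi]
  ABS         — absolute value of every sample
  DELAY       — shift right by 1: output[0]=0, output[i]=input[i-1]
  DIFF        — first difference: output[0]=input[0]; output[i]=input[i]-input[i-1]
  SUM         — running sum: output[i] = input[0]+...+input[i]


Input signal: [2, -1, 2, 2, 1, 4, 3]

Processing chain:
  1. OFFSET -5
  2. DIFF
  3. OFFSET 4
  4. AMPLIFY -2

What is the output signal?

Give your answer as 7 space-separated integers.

Answer: -2 -2 -14 -8 -6 -14 -6

Derivation:
Input: [2, -1, 2, 2, 1, 4, 3]
Stage 1 (OFFSET -5): 2+-5=-3, -1+-5=-6, 2+-5=-3, 2+-5=-3, 1+-5=-4, 4+-5=-1, 3+-5=-2 -> [-3, -6, -3, -3, -4, -1, -2]
Stage 2 (DIFF): s[0]=-3, -6--3=-3, -3--6=3, -3--3=0, -4--3=-1, -1--4=3, -2--1=-1 -> [-3, -3, 3, 0, -1, 3, -1]
Stage 3 (OFFSET 4): -3+4=1, -3+4=1, 3+4=7, 0+4=4, -1+4=3, 3+4=7, -1+4=3 -> [1, 1, 7, 4, 3, 7, 3]
Stage 4 (AMPLIFY -2): 1*-2=-2, 1*-2=-2, 7*-2=-14, 4*-2=-8, 3*-2=-6, 7*-2=-14, 3*-2=-6 -> [-2, -2, -14, -8, -6, -14, -6]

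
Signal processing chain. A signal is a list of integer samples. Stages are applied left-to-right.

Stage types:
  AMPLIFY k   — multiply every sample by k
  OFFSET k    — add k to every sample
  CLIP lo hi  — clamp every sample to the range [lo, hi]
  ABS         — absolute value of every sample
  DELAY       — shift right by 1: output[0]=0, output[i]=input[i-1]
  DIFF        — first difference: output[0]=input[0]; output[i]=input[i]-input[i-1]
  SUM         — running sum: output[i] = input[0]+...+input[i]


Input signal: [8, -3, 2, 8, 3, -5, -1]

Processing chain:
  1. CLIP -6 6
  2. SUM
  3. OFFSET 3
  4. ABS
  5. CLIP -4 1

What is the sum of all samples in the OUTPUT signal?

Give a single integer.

Input: [8, -3, 2, 8, 3, -5, -1]
Stage 1 (CLIP -6 6): clip(8,-6,6)=6, clip(-3,-6,6)=-3, clip(2,-6,6)=2, clip(8,-6,6)=6, clip(3,-6,6)=3, clip(-5,-6,6)=-5, clip(-1,-6,6)=-1 -> [6, -3, 2, 6, 3, -5, -1]
Stage 2 (SUM): sum[0..0]=6, sum[0..1]=3, sum[0..2]=5, sum[0..3]=11, sum[0..4]=14, sum[0..5]=9, sum[0..6]=8 -> [6, 3, 5, 11, 14, 9, 8]
Stage 3 (OFFSET 3): 6+3=9, 3+3=6, 5+3=8, 11+3=14, 14+3=17, 9+3=12, 8+3=11 -> [9, 6, 8, 14, 17, 12, 11]
Stage 4 (ABS): |9|=9, |6|=6, |8|=8, |14|=14, |17|=17, |12|=12, |11|=11 -> [9, 6, 8, 14, 17, 12, 11]
Stage 5 (CLIP -4 1): clip(9,-4,1)=1, clip(6,-4,1)=1, clip(8,-4,1)=1, clip(14,-4,1)=1, clip(17,-4,1)=1, clip(12,-4,1)=1, clip(11,-4,1)=1 -> [1, 1, 1, 1, 1, 1, 1]
Output sum: 7

Answer: 7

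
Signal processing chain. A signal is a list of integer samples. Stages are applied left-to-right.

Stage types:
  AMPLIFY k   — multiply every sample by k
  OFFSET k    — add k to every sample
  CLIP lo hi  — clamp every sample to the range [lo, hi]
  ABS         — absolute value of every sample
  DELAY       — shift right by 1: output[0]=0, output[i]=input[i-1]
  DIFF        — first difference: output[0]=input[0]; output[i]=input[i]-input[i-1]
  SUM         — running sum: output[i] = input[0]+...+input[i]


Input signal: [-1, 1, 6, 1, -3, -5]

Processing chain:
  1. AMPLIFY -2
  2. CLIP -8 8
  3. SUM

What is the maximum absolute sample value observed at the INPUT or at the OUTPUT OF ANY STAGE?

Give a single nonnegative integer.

Input: [-1, 1, 6, 1, -3, -5] (max |s|=6)
Stage 1 (AMPLIFY -2): -1*-2=2, 1*-2=-2, 6*-2=-12, 1*-2=-2, -3*-2=6, -5*-2=10 -> [2, -2, -12, -2, 6, 10] (max |s|=12)
Stage 2 (CLIP -8 8): clip(2,-8,8)=2, clip(-2,-8,8)=-2, clip(-12,-8,8)=-8, clip(-2,-8,8)=-2, clip(6,-8,8)=6, clip(10,-8,8)=8 -> [2, -2, -8, -2, 6, 8] (max |s|=8)
Stage 3 (SUM): sum[0..0]=2, sum[0..1]=0, sum[0..2]=-8, sum[0..3]=-10, sum[0..4]=-4, sum[0..5]=4 -> [2, 0, -8, -10, -4, 4] (max |s|=10)
Overall max amplitude: 12

Answer: 12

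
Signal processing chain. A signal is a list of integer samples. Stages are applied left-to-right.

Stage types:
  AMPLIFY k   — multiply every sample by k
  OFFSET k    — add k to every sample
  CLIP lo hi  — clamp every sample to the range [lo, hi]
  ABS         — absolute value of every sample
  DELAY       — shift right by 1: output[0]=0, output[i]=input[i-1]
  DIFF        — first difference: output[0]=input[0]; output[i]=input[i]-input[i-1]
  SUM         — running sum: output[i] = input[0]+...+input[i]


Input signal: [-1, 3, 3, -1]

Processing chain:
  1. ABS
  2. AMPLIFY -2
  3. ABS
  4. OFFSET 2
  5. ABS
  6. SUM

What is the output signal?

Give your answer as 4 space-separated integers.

Input: [-1, 3, 3, -1]
Stage 1 (ABS): |-1|=1, |3|=3, |3|=3, |-1|=1 -> [1, 3, 3, 1]
Stage 2 (AMPLIFY -2): 1*-2=-2, 3*-2=-6, 3*-2=-6, 1*-2=-2 -> [-2, -6, -6, -2]
Stage 3 (ABS): |-2|=2, |-6|=6, |-6|=6, |-2|=2 -> [2, 6, 6, 2]
Stage 4 (OFFSET 2): 2+2=4, 6+2=8, 6+2=8, 2+2=4 -> [4, 8, 8, 4]
Stage 5 (ABS): |4|=4, |8|=8, |8|=8, |4|=4 -> [4, 8, 8, 4]
Stage 6 (SUM): sum[0..0]=4, sum[0..1]=12, sum[0..2]=20, sum[0..3]=24 -> [4, 12, 20, 24]

Answer: 4 12 20 24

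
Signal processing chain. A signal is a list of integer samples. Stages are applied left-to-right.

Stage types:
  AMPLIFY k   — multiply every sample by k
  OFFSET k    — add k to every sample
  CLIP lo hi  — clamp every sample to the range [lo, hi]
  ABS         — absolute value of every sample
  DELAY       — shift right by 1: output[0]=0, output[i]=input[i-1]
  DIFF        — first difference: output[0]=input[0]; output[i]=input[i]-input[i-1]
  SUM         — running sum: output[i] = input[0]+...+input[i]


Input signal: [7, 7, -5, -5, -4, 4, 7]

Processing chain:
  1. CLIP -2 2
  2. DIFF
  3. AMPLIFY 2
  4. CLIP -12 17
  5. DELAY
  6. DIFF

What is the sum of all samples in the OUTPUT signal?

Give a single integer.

Answer: 8

Derivation:
Input: [7, 7, -5, -5, -4, 4, 7]
Stage 1 (CLIP -2 2): clip(7,-2,2)=2, clip(7,-2,2)=2, clip(-5,-2,2)=-2, clip(-5,-2,2)=-2, clip(-4,-2,2)=-2, clip(4,-2,2)=2, clip(7,-2,2)=2 -> [2, 2, -2, -2, -2, 2, 2]
Stage 2 (DIFF): s[0]=2, 2-2=0, -2-2=-4, -2--2=0, -2--2=0, 2--2=4, 2-2=0 -> [2, 0, -4, 0, 0, 4, 0]
Stage 3 (AMPLIFY 2): 2*2=4, 0*2=0, -4*2=-8, 0*2=0, 0*2=0, 4*2=8, 0*2=0 -> [4, 0, -8, 0, 0, 8, 0]
Stage 4 (CLIP -12 17): clip(4,-12,17)=4, clip(0,-12,17)=0, clip(-8,-12,17)=-8, clip(0,-12,17)=0, clip(0,-12,17)=0, clip(8,-12,17)=8, clip(0,-12,17)=0 -> [4, 0, -8, 0, 0, 8, 0]
Stage 5 (DELAY): [0, 4, 0, -8, 0, 0, 8] = [0, 4, 0, -8, 0, 0, 8] -> [0, 4, 0, -8, 0, 0, 8]
Stage 6 (DIFF): s[0]=0, 4-0=4, 0-4=-4, -8-0=-8, 0--8=8, 0-0=0, 8-0=8 -> [0, 4, -4, -8, 8, 0, 8]
Output sum: 8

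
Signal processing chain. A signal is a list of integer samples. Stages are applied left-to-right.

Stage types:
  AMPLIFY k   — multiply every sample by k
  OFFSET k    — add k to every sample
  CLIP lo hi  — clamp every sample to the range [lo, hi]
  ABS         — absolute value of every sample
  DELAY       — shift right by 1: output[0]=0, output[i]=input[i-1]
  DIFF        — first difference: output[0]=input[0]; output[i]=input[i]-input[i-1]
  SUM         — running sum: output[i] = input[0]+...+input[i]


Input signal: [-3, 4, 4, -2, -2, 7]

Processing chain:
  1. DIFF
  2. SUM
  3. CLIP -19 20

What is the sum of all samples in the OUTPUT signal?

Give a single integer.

Answer: 8

Derivation:
Input: [-3, 4, 4, -2, -2, 7]
Stage 1 (DIFF): s[0]=-3, 4--3=7, 4-4=0, -2-4=-6, -2--2=0, 7--2=9 -> [-3, 7, 0, -6, 0, 9]
Stage 2 (SUM): sum[0..0]=-3, sum[0..1]=4, sum[0..2]=4, sum[0..3]=-2, sum[0..4]=-2, sum[0..5]=7 -> [-3, 4, 4, -2, -2, 7]
Stage 3 (CLIP -19 20): clip(-3,-19,20)=-3, clip(4,-19,20)=4, clip(4,-19,20)=4, clip(-2,-19,20)=-2, clip(-2,-19,20)=-2, clip(7,-19,20)=7 -> [-3, 4, 4, -2, -2, 7]
Output sum: 8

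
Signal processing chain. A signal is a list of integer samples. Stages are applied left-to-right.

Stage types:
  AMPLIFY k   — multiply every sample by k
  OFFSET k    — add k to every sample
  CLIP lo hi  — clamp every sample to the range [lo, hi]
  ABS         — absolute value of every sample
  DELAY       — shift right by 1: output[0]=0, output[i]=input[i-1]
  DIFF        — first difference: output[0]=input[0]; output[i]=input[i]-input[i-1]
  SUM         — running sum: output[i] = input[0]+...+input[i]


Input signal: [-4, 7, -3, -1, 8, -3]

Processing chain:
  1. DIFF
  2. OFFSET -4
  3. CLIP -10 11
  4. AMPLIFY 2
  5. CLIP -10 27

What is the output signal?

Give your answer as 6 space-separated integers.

Input: [-4, 7, -3, -1, 8, -3]
Stage 1 (DIFF): s[0]=-4, 7--4=11, -3-7=-10, -1--3=2, 8--1=9, -3-8=-11 -> [-4, 11, -10, 2, 9, -11]
Stage 2 (OFFSET -4): -4+-4=-8, 11+-4=7, -10+-4=-14, 2+-4=-2, 9+-4=5, -11+-4=-15 -> [-8, 7, -14, -2, 5, -15]
Stage 3 (CLIP -10 11): clip(-8,-10,11)=-8, clip(7,-10,11)=7, clip(-14,-10,11)=-10, clip(-2,-10,11)=-2, clip(5,-10,11)=5, clip(-15,-10,11)=-10 -> [-8, 7, -10, -2, 5, -10]
Stage 4 (AMPLIFY 2): -8*2=-16, 7*2=14, -10*2=-20, -2*2=-4, 5*2=10, -10*2=-20 -> [-16, 14, -20, -4, 10, -20]
Stage 5 (CLIP -10 27): clip(-16,-10,27)=-10, clip(14,-10,27)=14, clip(-20,-10,27)=-10, clip(-4,-10,27)=-4, clip(10,-10,27)=10, clip(-20,-10,27)=-10 -> [-10, 14, -10, -4, 10, -10]

Answer: -10 14 -10 -4 10 -10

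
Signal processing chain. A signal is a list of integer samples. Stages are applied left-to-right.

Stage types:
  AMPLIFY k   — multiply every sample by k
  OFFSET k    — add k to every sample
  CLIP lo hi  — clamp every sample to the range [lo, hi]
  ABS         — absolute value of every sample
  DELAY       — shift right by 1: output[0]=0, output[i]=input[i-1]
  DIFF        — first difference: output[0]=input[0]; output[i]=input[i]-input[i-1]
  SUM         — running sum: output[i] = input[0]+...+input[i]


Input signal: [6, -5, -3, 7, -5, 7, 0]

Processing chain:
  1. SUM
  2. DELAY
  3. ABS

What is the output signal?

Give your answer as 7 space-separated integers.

Answer: 0 6 1 2 5 0 7

Derivation:
Input: [6, -5, -3, 7, -5, 7, 0]
Stage 1 (SUM): sum[0..0]=6, sum[0..1]=1, sum[0..2]=-2, sum[0..3]=5, sum[0..4]=0, sum[0..5]=7, sum[0..6]=7 -> [6, 1, -2, 5, 0, 7, 7]
Stage 2 (DELAY): [0, 6, 1, -2, 5, 0, 7] = [0, 6, 1, -2, 5, 0, 7] -> [0, 6, 1, -2, 5, 0, 7]
Stage 3 (ABS): |0|=0, |6|=6, |1|=1, |-2|=2, |5|=5, |0|=0, |7|=7 -> [0, 6, 1, 2, 5, 0, 7]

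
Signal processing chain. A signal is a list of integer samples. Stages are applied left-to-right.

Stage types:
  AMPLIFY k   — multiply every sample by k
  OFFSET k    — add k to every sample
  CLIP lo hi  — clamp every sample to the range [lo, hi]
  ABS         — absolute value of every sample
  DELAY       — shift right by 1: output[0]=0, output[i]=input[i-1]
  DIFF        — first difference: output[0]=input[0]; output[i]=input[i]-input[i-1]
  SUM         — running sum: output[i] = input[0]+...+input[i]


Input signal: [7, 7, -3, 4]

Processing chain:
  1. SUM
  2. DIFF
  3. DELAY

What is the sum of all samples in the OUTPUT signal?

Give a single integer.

Answer: 11

Derivation:
Input: [7, 7, -3, 4]
Stage 1 (SUM): sum[0..0]=7, sum[0..1]=14, sum[0..2]=11, sum[0..3]=15 -> [7, 14, 11, 15]
Stage 2 (DIFF): s[0]=7, 14-7=7, 11-14=-3, 15-11=4 -> [7, 7, -3, 4]
Stage 3 (DELAY): [0, 7, 7, -3] = [0, 7, 7, -3] -> [0, 7, 7, -3]
Output sum: 11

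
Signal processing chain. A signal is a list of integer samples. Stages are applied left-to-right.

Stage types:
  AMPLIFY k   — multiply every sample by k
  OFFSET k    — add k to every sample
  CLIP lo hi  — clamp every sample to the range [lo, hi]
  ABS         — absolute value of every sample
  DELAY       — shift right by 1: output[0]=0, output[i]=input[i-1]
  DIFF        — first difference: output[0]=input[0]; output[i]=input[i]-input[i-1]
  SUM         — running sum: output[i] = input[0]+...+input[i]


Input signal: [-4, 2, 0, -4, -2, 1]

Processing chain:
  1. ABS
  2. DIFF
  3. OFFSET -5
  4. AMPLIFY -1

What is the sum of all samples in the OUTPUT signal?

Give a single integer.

Input: [-4, 2, 0, -4, -2, 1]
Stage 1 (ABS): |-4|=4, |2|=2, |0|=0, |-4|=4, |-2|=2, |1|=1 -> [4, 2, 0, 4, 2, 1]
Stage 2 (DIFF): s[0]=4, 2-4=-2, 0-2=-2, 4-0=4, 2-4=-2, 1-2=-1 -> [4, -2, -2, 4, -2, -1]
Stage 3 (OFFSET -5): 4+-5=-1, -2+-5=-7, -2+-5=-7, 4+-5=-1, -2+-5=-7, -1+-5=-6 -> [-1, -7, -7, -1, -7, -6]
Stage 4 (AMPLIFY -1): -1*-1=1, -7*-1=7, -7*-1=7, -1*-1=1, -7*-1=7, -6*-1=6 -> [1, 7, 7, 1, 7, 6]
Output sum: 29

Answer: 29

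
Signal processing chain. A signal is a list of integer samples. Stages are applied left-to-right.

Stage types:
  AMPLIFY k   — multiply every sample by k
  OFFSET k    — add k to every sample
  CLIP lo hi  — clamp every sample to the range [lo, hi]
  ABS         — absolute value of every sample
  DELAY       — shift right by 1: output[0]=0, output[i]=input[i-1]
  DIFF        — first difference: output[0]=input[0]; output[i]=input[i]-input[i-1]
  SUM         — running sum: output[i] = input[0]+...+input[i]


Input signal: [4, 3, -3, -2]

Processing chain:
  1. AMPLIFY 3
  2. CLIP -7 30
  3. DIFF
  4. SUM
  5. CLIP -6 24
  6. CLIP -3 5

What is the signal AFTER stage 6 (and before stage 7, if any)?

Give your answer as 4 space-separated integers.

Input: [4, 3, -3, -2]
Stage 1 (AMPLIFY 3): 4*3=12, 3*3=9, -3*3=-9, -2*3=-6 -> [12, 9, -9, -6]
Stage 2 (CLIP -7 30): clip(12,-7,30)=12, clip(9,-7,30)=9, clip(-9,-7,30)=-7, clip(-6,-7,30)=-6 -> [12, 9, -7, -6]
Stage 3 (DIFF): s[0]=12, 9-12=-3, -7-9=-16, -6--7=1 -> [12, -3, -16, 1]
Stage 4 (SUM): sum[0..0]=12, sum[0..1]=9, sum[0..2]=-7, sum[0..3]=-6 -> [12, 9, -7, -6]
Stage 5 (CLIP -6 24): clip(12,-6,24)=12, clip(9,-6,24)=9, clip(-7,-6,24)=-6, clip(-6,-6,24)=-6 -> [12, 9, -6, -6]
Stage 6 (CLIP -3 5): clip(12,-3,5)=5, clip(9,-3,5)=5, clip(-6,-3,5)=-3, clip(-6,-3,5)=-3 -> [5, 5, -3, -3]

Answer: 5 5 -3 -3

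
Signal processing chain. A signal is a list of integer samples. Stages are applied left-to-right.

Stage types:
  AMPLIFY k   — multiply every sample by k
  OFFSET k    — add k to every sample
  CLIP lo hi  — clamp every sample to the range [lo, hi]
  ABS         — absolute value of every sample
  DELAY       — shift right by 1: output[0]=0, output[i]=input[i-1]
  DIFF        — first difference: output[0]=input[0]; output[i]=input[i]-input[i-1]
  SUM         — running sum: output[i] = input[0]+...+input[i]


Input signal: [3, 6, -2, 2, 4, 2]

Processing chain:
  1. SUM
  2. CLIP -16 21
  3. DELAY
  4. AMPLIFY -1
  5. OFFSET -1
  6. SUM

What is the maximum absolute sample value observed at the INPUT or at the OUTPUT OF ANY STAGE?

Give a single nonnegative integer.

Input: [3, 6, -2, 2, 4, 2] (max |s|=6)
Stage 1 (SUM): sum[0..0]=3, sum[0..1]=9, sum[0..2]=7, sum[0..3]=9, sum[0..4]=13, sum[0..5]=15 -> [3, 9, 7, 9, 13, 15] (max |s|=15)
Stage 2 (CLIP -16 21): clip(3,-16,21)=3, clip(9,-16,21)=9, clip(7,-16,21)=7, clip(9,-16,21)=9, clip(13,-16,21)=13, clip(15,-16,21)=15 -> [3, 9, 7, 9, 13, 15] (max |s|=15)
Stage 3 (DELAY): [0, 3, 9, 7, 9, 13] = [0, 3, 9, 7, 9, 13] -> [0, 3, 9, 7, 9, 13] (max |s|=13)
Stage 4 (AMPLIFY -1): 0*-1=0, 3*-1=-3, 9*-1=-9, 7*-1=-7, 9*-1=-9, 13*-1=-13 -> [0, -3, -9, -7, -9, -13] (max |s|=13)
Stage 5 (OFFSET -1): 0+-1=-1, -3+-1=-4, -9+-1=-10, -7+-1=-8, -9+-1=-10, -13+-1=-14 -> [-1, -4, -10, -8, -10, -14] (max |s|=14)
Stage 6 (SUM): sum[0..0]=-1, sum[0..1]=-5, sum[0..2]=-15, sum[0..3]=-23, sum[0..4]=-33, sum[0..5]=-47 -> [-1, -5, -15, -23, -33, -47] (max |s|=47)
Overall max amplitude: 47

Answer: 47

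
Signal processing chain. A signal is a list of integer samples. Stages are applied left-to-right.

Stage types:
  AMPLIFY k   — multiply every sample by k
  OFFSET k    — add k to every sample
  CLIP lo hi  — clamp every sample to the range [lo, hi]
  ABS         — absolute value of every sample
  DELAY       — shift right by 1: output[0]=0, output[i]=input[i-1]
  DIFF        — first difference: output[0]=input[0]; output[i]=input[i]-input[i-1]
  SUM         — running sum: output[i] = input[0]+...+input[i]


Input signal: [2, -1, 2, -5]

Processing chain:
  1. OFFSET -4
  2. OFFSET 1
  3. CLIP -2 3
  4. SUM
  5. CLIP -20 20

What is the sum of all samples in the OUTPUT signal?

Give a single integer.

Input: [2, -1, 2, -5]
Stage 1 (OFFSET -4): 2+-4=-2, -1+-4=-5, 2+-4=-2, -5+-4=-9 -> [-2, -5, -2, -9]
Stage 2 (OFFSET 1): -2+1=-1, -5+1=-4, -2+1=-1, -9+1=-8 -> [-1, -4, -1, -8]
Stage 3 (CLIP -2 3): clip(-1,-2,3)=-1, clip(-4,-2,3)=-2, clip(-1,-2,3)=-1, clip(-8,-2,3)=-2 -> [-1, -2, -1, -2]
Stage 4 (SUM): sum[0..0]=-1, sum[0..1]=-3, sum[0..2]=-4, sum[0..3]=-6 -> [-1, -3, -4, -6]
Stage 5 (CLIP -20 20): clip(-1,-20,20)=-1, clip(-3,-20,20)=-3, clip(-4,-20,20)=-4, clip(-6,-20,20)=-6 -> [-1, -3, -4, -6]
Output sum: -14

Answer: -14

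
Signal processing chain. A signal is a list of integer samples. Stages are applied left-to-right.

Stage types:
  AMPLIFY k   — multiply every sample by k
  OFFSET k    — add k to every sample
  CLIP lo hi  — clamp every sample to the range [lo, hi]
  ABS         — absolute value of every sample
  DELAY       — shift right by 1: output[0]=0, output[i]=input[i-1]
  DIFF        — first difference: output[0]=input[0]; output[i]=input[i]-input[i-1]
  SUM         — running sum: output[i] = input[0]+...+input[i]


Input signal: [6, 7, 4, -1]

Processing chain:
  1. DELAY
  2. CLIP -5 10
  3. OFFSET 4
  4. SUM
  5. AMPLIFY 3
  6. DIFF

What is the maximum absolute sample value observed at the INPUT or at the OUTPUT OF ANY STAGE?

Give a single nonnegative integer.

Answer: 99

Derivation:
Input: [6, 7, 4, -1] (max |s|=7)
Stage 1 (DELAY): [0, 6, 7, 4] = [0, 6, 7, 4] -> [0, 6, 7, 4] (max |s|=7)
Stage 2 (CLIP -5 10): clip(0,-5,10)=0, clip(6,-5,10)=6, clip(7,-5,10)=7, clip(4,-5,10)=4 -> [0, 6, 7, 4] (max |s|=7)
Stage 3 (OFFSET 4): 0+4=4, 6+4=10, 7+4=11, 4+4=8 -> [4, 10, 11, 8] (max |s|=11)
Stage 4 (SUM): sum[0..0]=4, sum[0..1]=14, sum[0..2]=25, sum[0..3]=33 -> [4, 14, 25, 33] (max |s|=33)
Stage 5 (AMPLIFY 3): 4*3=12, 14*3=42, 25*3=75, 33*3=99 -> [12, 42, 75, 99] (max |s|=99)
Stage 6 (DIFF): s[0]=12, 42-12=30, 75-42=33, 99-75=24 -> [12, 30, 33, 24] (max |s|=33)
Overall max amplitude: 99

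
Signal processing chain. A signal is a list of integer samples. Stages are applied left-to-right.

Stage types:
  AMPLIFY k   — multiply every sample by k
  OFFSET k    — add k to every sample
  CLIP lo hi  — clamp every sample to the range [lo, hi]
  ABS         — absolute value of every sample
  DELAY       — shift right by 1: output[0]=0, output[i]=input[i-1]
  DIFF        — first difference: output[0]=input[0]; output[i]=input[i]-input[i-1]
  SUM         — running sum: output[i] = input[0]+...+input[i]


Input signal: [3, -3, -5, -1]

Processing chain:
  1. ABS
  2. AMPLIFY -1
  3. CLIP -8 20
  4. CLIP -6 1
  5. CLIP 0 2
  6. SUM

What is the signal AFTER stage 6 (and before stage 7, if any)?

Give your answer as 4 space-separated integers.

Input: [3, -3, -5, -1]
Stage 1 (ABS): |3|=3, |-3|=3, |-5|=5, |-1|=1 -> [3, 3, 5, 1]
Stage 2 (AMPLIFY -1): 3*-1=-3, 3*-1=-3, 5*-1=-5, 1*-1=-1 -> [-3, -3, -5, -1]
Stage 3 (CLIP -8 20): clip(-3,-8,20)=-3, clip(-3,-8,20)=-3, clip(-5,-8,20)=-5, clip(-1,-8,20)=-1 -> [-3, -3, -5, -1]
Stage 4 (CLIP -6 1): clip(-3,-6,1)=-3, clip(-3,-6,1)=-3, clip(-5,-6,1)=-5, clip(-1,-6,1)=-1 -> [-3, -3, -5, -1]
Stage 5 (CLIP 0 2): clip(-3,0,2)=0, clip(-3,0,2)=0, clip(-5,0,2)=0, clip(-1,0,2)=0 -> [0, 0, 0, 0]
Stage 6 (SUM): sum[0..0]=0, sum[0..1]=0, sum[0..2]=0, sum[0..3]=0 -> [0, 0, 0, 0]

Answer: 0 0 0 0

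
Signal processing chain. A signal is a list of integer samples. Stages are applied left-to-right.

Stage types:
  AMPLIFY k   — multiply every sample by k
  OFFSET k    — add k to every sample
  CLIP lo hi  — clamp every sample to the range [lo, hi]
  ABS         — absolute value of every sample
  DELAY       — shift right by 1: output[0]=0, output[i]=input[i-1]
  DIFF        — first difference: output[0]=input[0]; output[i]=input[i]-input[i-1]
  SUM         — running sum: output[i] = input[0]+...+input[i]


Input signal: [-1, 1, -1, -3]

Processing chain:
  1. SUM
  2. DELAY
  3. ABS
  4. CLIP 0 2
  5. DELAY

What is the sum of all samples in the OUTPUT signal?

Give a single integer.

Answer: 1

Derivation:
Input: [-1, 1, -1, -3]
Stage 1 (SUM): sum[0..0]=-1, sum[0..1]=0, sum[0..2]=-1, sum[0..3]=-4 -> [-1, 0, -1, -4]
Stage 2 (DELAY): [0, -1, 0, -1] = [0, -1, 0, -1] -> [0, -1, 0, -1]
Stage 3 (ABS): |0|=0, |-1|=1, |0|=0, |-1|=1 -> [0, 1, 0, 1]
Stage 4 (CLIP 0 2): clip(0,0,2)=0, clip(1,0,2)=1, clip(0,0,2)=0, clip(1,0,2)=1 -> [0, 1, 0, 1]
Stage 5 (DELAY): [0, 0, 1, 0] = [0, 0, 1, 0] -> [0, 0, 1, 0]
Output sum: 1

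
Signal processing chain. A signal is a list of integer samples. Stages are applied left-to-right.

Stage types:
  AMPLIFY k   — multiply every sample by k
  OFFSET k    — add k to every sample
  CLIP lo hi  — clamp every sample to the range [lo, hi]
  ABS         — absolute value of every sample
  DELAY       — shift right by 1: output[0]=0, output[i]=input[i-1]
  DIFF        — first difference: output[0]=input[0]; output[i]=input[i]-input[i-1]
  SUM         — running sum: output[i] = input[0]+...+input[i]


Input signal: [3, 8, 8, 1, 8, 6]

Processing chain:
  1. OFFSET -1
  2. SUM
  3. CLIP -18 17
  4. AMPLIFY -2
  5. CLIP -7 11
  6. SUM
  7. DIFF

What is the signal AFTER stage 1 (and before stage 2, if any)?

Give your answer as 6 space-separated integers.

Answer: 2 7 7 0 7 5

Derivation:
Input: [3, 8, 8, 1, 8, 6]
Stage 1 (OFFSET -1): 3+-1=2, 8+-1=7, 8+-1=7, 1+-1=0, 8+-1=7, 6+-1=5 -> [2, 7, 7, 0, 7, 5]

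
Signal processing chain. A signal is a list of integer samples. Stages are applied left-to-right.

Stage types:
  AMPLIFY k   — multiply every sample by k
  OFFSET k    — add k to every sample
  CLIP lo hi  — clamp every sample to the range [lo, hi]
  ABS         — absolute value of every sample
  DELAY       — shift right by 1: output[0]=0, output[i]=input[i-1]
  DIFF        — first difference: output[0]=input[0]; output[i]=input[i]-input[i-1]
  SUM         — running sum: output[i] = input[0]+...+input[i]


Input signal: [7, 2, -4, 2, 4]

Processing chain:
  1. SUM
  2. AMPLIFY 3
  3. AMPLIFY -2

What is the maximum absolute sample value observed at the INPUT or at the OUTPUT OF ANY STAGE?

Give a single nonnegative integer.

Input: [7, 2, -4, 2, 4] (max |s|=7)
Stage 1 (SUM): sum[0..0]=7, sum[0..1]=9, sum[0..2]=5, sum[0..3]=7, sum[0..4]=11 -> [7, 9, 5, 7, 11] (max |s|=11)
Stage 2 (AMPLIFY 3): 7*3=21, 9*3=27, 5*3=15, 7*3=21, 11*3=33 -> [21, 27, 15, 21, 33] (max |s|=33)
Stage 3 (AMPLIFY -2): 21*-2=-42, 27*-2=-54, 15*-2=-30, 21*-2=-42, 33*-2=-66 -> [-42, -54, -30, -42, -66] (max |s|=66)
Overall max amplitude: 66

Answer: 66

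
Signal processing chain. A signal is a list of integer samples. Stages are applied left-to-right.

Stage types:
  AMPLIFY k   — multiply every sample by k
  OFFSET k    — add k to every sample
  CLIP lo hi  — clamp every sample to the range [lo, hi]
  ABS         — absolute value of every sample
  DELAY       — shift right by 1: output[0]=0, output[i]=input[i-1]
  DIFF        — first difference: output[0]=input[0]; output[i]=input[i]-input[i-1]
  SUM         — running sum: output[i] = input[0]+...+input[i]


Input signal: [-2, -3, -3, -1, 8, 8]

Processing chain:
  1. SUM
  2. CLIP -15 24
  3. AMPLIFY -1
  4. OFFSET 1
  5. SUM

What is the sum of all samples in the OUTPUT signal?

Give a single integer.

Answer: 112

Derivation:
Input: [-2, -3, -3, -1, 8, 8]
Stage 1 (SUM): sum[0..0]=-2, sum[0..1]=-5, sum[0..2]=-8, sum[0..3]=-9, sum[0..4]=-1, sum[0..5]=7 -> [-2, -5, -8, -9, -1, 7]
Stage 2 (CLIP -15 24): clip(-2,-15,24)=-2, clip(-5,-15,24)=-5, clip(-8,-15,24)=-8, clip(-9,-15,24)=-9, clip(-1,-15,24)=-1, clip(7,-15,24)=7 -> [-2, -5, -8, -9, -1, 7]
Stage 3 (AMPLIFY -1): -2*-1=2, -5*-1=5, -8*-1=8, -9*-1=9, -1*-1=1, 7*-1=-7 -> [2, 5, 8, 9, 1, -7]
Stage 4 (OFFSET 1): 2+1=3, 5+1=6, 8+1=9, 9+1=10, 1+1=2, -7+1=-6 -> [3, 6, 9, 10, 2, -6]
Stage 5 (SUM): sum[0..0]=3, sum[0..1]=9, sum[0..2]=18, sum[0..3]=28, sum[0..4]=30, sum[0..5]=24 -> [3, 9, 18, 28, 30, 24]
Output sum: 112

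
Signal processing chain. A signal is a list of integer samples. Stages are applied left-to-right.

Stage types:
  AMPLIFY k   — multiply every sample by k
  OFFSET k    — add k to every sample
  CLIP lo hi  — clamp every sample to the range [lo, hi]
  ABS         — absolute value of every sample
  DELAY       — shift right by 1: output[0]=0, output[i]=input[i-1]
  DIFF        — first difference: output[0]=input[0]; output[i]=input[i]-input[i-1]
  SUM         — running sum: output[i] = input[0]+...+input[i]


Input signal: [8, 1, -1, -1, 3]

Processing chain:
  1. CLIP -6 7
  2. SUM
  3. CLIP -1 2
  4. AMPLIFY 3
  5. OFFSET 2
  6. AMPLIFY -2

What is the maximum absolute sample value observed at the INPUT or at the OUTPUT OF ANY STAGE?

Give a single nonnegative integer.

Answer: 16

Derivation:
Input: [8, 1, -1, -1, 3] (max |s|=8)
Stage 1 (CLIP -6 7): clip(8,-6,7)=7, clip(1,-6,7)=1, clip(-1,-6,7)=-1, clip(-1,-6,7)=-1, clip(3,-6,7)=3 -> [7, 1, -1, -1, 3] (max |s|=7)
Stage 2 (SUM): sum[0..0]=7, sum[0..1]=8, sum[0..2]=7, sum[0..3]=6, sum[0..4]=9 -> [7, 8, 7, 6, 9] (max |s|=9)
Stage 3 (CLIP -1 2): clip(7,-1,2)=2, clip(8,-1,2)=2, clip(7,-1,2)=2, clip(6,-1,2)=2, clip(9,-1,2)=2 -> [2, 2, 2, 2, 2] (max |s|=2)
Stage 4 (AMPLIFY 3): 2*3=6, 2*3=6, 2*3=6, 2*3=6, 2*3=6 -> [6, 6, 6, 6, 6] (max |s|=6)
Stage 5 (OFFSET 2): 6+2=8, 6+2=8, 6+2=8, 6+2=8, 6+2=8 -> [8, 8, 8, 8, 8] (max |s|=8)
Stage 6 (AMPLIFY -2): 8*-2=-16, 8*-2=-16, 8*-2=-16, 8*-2=-16, 8*-2=-16 -> [-16, -16, -16, -16, -16] (max |s|=16)
Overall max amplitude: 16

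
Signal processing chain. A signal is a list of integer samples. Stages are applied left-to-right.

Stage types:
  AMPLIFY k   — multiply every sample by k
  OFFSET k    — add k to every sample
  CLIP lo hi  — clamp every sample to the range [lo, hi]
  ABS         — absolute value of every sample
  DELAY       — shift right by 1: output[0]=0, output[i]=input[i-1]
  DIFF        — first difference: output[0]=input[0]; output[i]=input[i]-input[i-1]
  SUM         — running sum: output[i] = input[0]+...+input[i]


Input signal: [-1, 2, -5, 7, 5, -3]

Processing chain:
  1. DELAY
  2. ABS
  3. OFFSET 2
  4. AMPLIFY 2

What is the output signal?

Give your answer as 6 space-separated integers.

Answer: 4 6 8 14 18 14

Derivation:
Input: [-1, 2, -5, 7, 5, -3]
Stage 1 (DELAY): [0, -1, 2, -5, 7, 5] = [0, -1, 2, -5, 7, 5] -> [0, -1, 2, -5, 7, 5]
Stage 2 (ABS): |0|=0, |-1|=1, |2|=2, |-5|=5, |7|=7, |5|=5 -> [0, 1, 2, 5, 7, 5]
Stage 3 (OFFSET 2): 0+2=2, 1+2=3, 2+2=4, 5+2=7, 7+2=9, 5+2=7 -> [2, 3, 4, 7, 9, 7]
Stage 4 (AMPLIFY 2): 2*2=4, 3*2=6, 4*2=8, 7*2=14, 9*2=18, 7*2=14 -> [4, 6, 8, 14, 18, 14]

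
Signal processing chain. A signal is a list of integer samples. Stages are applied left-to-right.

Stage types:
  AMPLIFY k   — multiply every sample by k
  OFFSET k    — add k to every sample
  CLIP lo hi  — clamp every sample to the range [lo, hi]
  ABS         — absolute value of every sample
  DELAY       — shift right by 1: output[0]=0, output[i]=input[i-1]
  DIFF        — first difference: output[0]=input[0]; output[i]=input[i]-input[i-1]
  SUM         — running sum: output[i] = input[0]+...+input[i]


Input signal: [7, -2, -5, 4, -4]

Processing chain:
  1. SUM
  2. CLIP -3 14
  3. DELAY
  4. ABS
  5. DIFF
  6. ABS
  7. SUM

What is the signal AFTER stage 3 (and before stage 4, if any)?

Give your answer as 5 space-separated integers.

Input: [7, -2, -5, 4, -4]
Stage 1 (SUM): sum[0..0]=7, sum[0..1]=5, sum[0..2]=0, sum[0..3]=4, sum[0..4]=0 -> [7, 5, 0, 4, 0]
Stage 2 (CLIP -3 14): clip(7,-3,14)=7, clip(5,-3,14)=5, clip(0,-3,14)=0, clip(4,-3,14)=4, clip(0,-3,14)=0 -> [7, 5, 0, 4, 0]
Stage 3 (DELAY): [0, 7, 5, 0, 4] = [0, 7, 5, 0, 4] -> [0, 7, 5, 0, 4]

Answer: 0 7 5 0 4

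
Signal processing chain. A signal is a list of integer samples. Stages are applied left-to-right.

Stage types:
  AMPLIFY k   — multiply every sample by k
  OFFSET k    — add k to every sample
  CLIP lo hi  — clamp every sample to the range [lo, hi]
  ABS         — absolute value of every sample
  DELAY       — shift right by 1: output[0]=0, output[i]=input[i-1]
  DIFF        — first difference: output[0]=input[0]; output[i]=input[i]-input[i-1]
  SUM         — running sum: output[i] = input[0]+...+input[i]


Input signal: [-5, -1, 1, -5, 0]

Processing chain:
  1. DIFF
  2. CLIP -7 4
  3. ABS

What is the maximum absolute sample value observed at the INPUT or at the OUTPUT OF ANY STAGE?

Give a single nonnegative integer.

Answer: 6

Derivation:
Input: [-5, -1, 1, -5, 0] (max |s|=5)
Stage 1 (DIFF): s[0]=-5, -1--5=4, 1--1=2, -5-1=-6, 0--5=5 -> [-5, 4, 2, -6, 5] (max |s|=6)
Stage 2 (CLIP -7 4): clip(-5,-7,4)=-5, clip(4,-7,4)=4, clip(2,-7,4)=2, clip(-6,-7,4)=-6, clip(5,-7,4)=4 -> [-5, 4, 2, -6, 4] (max |s|=6)
Stage 3 (ABS): |-5|=5, |4|=4, |2|=2, |-6|=6, |4|=4 -> [5, 4, 2, 6, 4] (max |s|=6)
Overall max amplitude: 6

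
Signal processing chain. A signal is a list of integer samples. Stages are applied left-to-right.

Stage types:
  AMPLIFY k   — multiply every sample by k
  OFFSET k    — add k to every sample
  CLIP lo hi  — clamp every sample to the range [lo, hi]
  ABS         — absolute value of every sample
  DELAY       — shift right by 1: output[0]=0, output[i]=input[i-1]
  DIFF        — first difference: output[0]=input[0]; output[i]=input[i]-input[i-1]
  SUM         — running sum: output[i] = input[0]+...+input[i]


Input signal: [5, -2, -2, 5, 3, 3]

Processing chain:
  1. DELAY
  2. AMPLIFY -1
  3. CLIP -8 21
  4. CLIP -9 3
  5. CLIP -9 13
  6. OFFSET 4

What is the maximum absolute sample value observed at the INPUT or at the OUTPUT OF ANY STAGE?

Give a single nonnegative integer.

Input: [5, -2, -2, 5, 3, 3] (max |s|=5)
Stage 1 (DELAY): [0, 5, -2, -2, 5, 3] = [0, 5, -2, -2, 5, 3] -> [0, 5, -2, -2, 5, 3] (max |s|=5)
Stage 2 (AMPLIFY -1): 0*-1=0, 5*-1=-5, -2*-1=2, -2*-1=2, 5*-1=-5, 3*-1=-3 -> [0, -5, 2, 2, -5, -3] (max |s|=5)
Stage 3 (CLIP -8 21): clip(0,-8,21)=0, clip(-5,-8,21)=-5, clip(2,-8,21)=2, clip(2,-8,21)=2, clip(-5,-8,21)=-5, clip(-3,-8,21)=-3 -> [0, -5, 2, 2, -5, -3] (max |s|=5)
Stage 4 (CLIP -9 3): clip(0,-9,3)=0, clip(-5,-9,3)=-5, clip(2,-9,3)=2, clip(2,-9,3)=2, clip(-5,-9,3)=-5, clip(-3,-9,3)=-3 -> [0, -5, 2, 2, -5, -3] (max |s|=5)
Stage 5 (CLIP -9 13): clip(0,-9,13)=0, clip(-5,-9,13)=-5, clip(2,-9,13)=2, clip(2,-9,13)=2, clip(-5,-9,13)=-5, clip(-3,-9,13)=-3 -> [0, -5, 2, 2, -5, -3] (max |s|=5)
Stage 6 (OFFSET 4): 0+4=4, -5+4=-1, 2+4=6, 2+4=6, -5+4=-1, -3+4=1 -> [4, -1, 6, 6, -1, 1] (max |s|=6)
Overall max amplitude: 6

Answer: 6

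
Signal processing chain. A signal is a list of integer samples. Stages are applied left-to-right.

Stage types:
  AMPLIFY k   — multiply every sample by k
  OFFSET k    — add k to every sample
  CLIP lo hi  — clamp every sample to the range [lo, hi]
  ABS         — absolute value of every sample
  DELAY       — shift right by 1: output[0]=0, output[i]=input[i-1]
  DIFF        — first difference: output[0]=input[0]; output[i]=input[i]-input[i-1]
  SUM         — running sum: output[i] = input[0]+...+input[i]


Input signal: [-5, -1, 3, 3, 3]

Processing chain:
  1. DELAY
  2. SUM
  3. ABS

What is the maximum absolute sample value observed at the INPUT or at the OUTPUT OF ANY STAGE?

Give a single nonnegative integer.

Input: [-5, -1, 3, 3, 3] (max |s|=5)
Stage 1 (DELAY): [0, -5, -1, 3, 3] = [0, -5, -1, 3, 3] -> [0, -5, -1, 3, 3] (max |s|=5)
Stage 2 (SUM): sum[0..0]=0, sum[0..1]=-5, sum[0..2]=-6, sum[0..3]=-3, sum[0..4]=0 -> [0, -5, -6, -3, 0] (max |s|=6)
Stage 3 (ABS): |0|=0, |-5|=5, |-6|=6, |-3|=3, |0|=0 -> [0, 5, 6, 3, 0] (max |s|=6)
Overall max amplitude: 6

Answer: 6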